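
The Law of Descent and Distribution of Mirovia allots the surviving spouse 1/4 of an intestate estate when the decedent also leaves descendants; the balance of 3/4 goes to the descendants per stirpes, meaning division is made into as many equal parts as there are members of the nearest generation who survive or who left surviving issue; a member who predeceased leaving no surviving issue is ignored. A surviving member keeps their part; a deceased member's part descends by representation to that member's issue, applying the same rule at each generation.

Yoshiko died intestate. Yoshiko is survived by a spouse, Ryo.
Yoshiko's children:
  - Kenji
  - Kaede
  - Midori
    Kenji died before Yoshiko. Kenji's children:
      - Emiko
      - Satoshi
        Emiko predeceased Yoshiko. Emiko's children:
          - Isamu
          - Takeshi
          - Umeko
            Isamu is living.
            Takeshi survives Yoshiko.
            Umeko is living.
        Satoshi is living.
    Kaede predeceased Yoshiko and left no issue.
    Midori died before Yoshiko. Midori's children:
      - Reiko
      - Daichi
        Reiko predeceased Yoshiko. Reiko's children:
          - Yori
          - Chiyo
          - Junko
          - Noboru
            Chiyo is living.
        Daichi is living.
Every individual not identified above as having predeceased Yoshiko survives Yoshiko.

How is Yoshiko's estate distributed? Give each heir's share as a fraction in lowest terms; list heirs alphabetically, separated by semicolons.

Ryo, as surviving spouse, takes 1/4.
The remaining 3/4 passes to Yoshiko's descendants per stirpes.
Kaede left no surviving issue, so that branch lapses and is disregarded.
The 3/4 is divided into 2 equal shares of 3/8 among Kenji, Midori.
Kenji predeceased; the 3/8 allotted to Kenji's branch passes to Kenji's issue by representation.
The 3/8 is divided into 2 equal shares of 3/16 among Emiko, Satoshi.
Emiko predeceased; the 3/16 allotted to Emiko's branch passes to Emiko's issue by representation.
The 3/16 is divided into 3 equal shares of 1/16 among Isamu, Takeshi, Umeko.
Isamu is living and takes 1/16.
Takeshi is living and takes 1/16.
Umeko is living and takes 1/16.
Satoshi is living and takes 3/16.
Midori predeceased; the 3/8 allotted to Midori's branch passes to Midori's issue by representation.
The 3/8 is divided into 2 equal shares of 3/16 among Reiko, Daichi.
Reiko predeceased; the 3/16 allotted to Reiko's branch passes to Reiko's issue by representation.
The 3/16 is divided into 4 equal shares of 3/64 among Yori, Chiyo, Junko, Noboru.
Yori is living and takes 3/64.
Chiyo is living and takes 3/64.
Junko is living and takes 3/64.
Noboru is living and takes 3/64.
Daichi is living and takes 3/16.

Chiyo 3/64; Daichi 3/16; Isamu 1/16; Junko 3/64; Noboru 3/64; Ryo 1/4; Satoshi 3/16; Takeshi 1/16; Umeko 1/16; Yori 3/64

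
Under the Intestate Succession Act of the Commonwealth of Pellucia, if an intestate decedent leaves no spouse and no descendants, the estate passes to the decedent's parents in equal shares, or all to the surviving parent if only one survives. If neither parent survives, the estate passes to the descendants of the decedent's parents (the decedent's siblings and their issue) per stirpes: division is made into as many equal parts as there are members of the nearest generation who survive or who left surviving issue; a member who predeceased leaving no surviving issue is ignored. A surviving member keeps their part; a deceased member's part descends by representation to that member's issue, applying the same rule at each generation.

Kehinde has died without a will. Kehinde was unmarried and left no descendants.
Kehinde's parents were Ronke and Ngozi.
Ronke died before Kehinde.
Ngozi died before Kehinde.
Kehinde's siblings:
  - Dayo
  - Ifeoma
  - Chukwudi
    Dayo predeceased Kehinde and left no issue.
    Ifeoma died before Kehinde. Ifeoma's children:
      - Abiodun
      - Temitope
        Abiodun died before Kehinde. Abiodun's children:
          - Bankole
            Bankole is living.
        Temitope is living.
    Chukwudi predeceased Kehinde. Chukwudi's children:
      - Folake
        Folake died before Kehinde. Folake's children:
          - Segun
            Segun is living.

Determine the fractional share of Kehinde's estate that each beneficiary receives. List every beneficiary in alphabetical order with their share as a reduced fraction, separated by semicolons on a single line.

Bankole 1/4; Segun 1/2; Temitope 1/4

Neither parent survives and there are no descendants, so the estate passes to Kehinde's siblings and their issue per stirpes.
Dayo left no surviving issue, so that branch lapses and is disregarded.
The estate is divided into 2 equal shares of 1/2 among Ifeoma, Chukwudi.
Ifeoma predeceased; the 1/2 allotted to Ifeoma's branch passes to Ifeoma's issue by representation.
The 1/2 is divided into 2 equal shares of 1/4 among Abiodun, Temitope.
Abiodun predeceased; the 1/4 allotted to Abiodun's branch passes to Abiodun's issue by representation.
Bankole is the sole taker at this level and receives the full 1/4.
Temitope is living and takes 1/4.
Chukwudi predeceased; the 1/2 allotted to Chukwudi's branch passes to Chukwudi's issue by representation.
Folake's line is the sole branch at this level, so the full 1/2 passes to Folake's issue by representation.
Segun is the sole taker at this level and receives the full 1/2.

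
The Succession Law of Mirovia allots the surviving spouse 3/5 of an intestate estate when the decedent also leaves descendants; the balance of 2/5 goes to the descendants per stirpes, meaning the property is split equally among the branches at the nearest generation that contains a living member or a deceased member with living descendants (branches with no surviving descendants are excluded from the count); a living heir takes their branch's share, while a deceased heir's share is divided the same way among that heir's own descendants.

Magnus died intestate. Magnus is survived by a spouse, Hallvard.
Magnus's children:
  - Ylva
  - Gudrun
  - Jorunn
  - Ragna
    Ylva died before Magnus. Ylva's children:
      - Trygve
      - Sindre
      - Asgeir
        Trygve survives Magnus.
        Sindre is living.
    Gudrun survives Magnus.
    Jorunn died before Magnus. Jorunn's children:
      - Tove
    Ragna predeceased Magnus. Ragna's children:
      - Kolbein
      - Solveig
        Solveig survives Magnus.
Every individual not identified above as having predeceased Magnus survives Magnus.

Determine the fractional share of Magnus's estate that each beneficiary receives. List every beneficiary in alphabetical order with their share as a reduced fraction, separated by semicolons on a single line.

Hallvard, as surviving spouse, takes 3/5.
The remaining 2/5 passes to Magnus's descendants per stirpes.
The 2/5 is divided into 4 equal shares of 1/10 among Ylva, Gudrun, Jorunn, Ragna.
Ylva predeceased; the 1/10 allotted to Ylva's branch passes to Ylva's issue by representation.
The 1/10 is divided into 3 equal shares of 1/30 among Trygve, Sindre, Asgeir.
Trygve is living and takes 1/30.
Sindre is living and takes 1/30.
Asgeir is living and takes 1/30.
Gudrun is living and takes 1/10.
Jorunn predeceased; the 1/10 allotted to Jorunn's branch passes to Jorunn's issue by representation.
Tove is the sole taker at this level and receives the full 1/10.
Ragna predeceased; the 1/10 allotted to Ragna's branch passes to Ragna's issue by representation.
The 1/10 is divided into 2 equal shares of 1/20 among Kolbein, Solveig.
Kolbein is living and takes 1/20.
Solveig is living and takes 1/20.

Asgeir 1/30; Gudrun 1/10; Hallvard 3/5; Kolbein 1/20; Sindre 1/30; Solveig 1/20; Tove 1/10; Trygve 1/30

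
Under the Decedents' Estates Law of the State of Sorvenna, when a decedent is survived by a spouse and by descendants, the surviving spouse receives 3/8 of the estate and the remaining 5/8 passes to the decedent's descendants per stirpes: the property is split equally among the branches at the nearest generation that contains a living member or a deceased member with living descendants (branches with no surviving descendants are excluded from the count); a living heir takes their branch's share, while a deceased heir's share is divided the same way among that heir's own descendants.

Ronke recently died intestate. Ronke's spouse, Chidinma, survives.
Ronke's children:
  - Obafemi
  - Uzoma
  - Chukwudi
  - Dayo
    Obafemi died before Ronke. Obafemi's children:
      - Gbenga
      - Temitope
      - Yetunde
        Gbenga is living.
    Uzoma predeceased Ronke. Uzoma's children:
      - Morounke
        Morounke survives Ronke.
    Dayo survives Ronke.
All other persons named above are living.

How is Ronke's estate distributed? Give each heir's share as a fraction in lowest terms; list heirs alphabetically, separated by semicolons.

Chidinma 3/8; Chukwudi 5/32; Dayo 5/32; Gbenga 5/96; Morounke 5/32; Temitope 5/96; Yetunde 5/96

Chidinma, as surviving spouse, takes 3/8.
The remaining 5/8 passes to Ronke's descendants per stirpes.
The 5/8 is divided into 4 equal shares of 5/32 among Obafemi, Uzoma, Chukwudi, Dayo.
Obafemi predeceased; the 5/32 allotted to Obafemi's branch passes to Obafemi's issue by representation.
The 5/32 is divided into 3 equal shares of 5/96 among Gbenga, Temitope, Yetunde.
Gbenga is living and takes 5/96.
Temitope is living and takes 5/96.
Yetunde is living and takes 5/96.
Uzoma predeceased; the 5/32 allotted to Uzoma's branch passes to Uzoma's issue by representation.
Morounke is the sole taker at this level and receives the full 5/32.
Chukwudi is living and takes 5/32.
Dayo is living and takes 5/32.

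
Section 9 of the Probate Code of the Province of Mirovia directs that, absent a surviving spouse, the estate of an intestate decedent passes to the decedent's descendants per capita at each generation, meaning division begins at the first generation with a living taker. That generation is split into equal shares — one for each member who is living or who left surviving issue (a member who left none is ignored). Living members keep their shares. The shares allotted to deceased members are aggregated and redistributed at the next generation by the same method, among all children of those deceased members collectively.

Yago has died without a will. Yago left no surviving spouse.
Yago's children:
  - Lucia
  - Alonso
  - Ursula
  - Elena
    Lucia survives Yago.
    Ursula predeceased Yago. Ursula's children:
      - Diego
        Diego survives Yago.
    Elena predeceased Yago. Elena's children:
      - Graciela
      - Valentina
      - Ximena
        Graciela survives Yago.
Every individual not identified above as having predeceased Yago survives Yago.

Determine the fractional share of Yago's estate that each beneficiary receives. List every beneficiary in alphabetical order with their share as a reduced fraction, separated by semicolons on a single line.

Alonso 1/4; Diego 1/8; Graciela 1/8; Lucia 1/4; Valentina 1/8; Ximena 1/8

There is no surviving spouse, so the entire estate passes to Yago's descendants per capita at each generation.
At generation 1 (Lucia, Alonso, Ursula, Elena) there are 4 shares of (1)/4 = 1/4 each.
Living: Lucia and Alonso — each takes 1/4.
Deceased: Ursula and Elena. Their combined 1/2 is pooled and carried to generation 2.
At generation 2 (Diego, Graciela, Valentina, Ximena) there are 4 shares of (1/2)/4 = 1/8 each.
Living: Diego, Graciela, Valentina, and Ximena — each takes 1/8.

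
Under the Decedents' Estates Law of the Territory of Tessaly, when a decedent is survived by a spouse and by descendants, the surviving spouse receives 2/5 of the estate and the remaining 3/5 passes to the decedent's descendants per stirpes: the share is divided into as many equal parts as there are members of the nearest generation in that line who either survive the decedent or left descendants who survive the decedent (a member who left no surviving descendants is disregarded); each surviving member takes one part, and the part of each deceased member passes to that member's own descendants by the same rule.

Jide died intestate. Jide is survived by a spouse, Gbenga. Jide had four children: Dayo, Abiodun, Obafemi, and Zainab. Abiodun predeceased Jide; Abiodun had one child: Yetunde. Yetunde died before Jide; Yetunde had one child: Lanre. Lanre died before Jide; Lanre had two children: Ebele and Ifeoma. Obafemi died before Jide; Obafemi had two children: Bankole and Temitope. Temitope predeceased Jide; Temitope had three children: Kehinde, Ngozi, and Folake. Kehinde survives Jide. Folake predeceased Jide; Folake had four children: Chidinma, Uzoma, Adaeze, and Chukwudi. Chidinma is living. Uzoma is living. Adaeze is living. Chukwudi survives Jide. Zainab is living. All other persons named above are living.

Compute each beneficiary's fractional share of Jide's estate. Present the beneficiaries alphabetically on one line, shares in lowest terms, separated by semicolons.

Gbenga, as surviving spouse, takes 2/5.
The remaining 3/5 passes to Jide's descendants per stirpes.
The 3/5 is divided into 4 equal shares of 3/20 among Dayo, Abiodun, Obafemi, Zainab.
Dayo is living and takes 3/20.
Abiodun predeceased; the 3/20 allotted to Abiodun's branch passes to Abiodun's issue by representation.
Yetunde's line is the sole branch at this level, so the full 3/20 passes to Yetunde's issue by representation.
Lanre's line is the sole branch at this level, so the full 3/20 passes to Lanre's issue by representation.
The 3/20 is divided into 2 equal shares of 3/40 among Ebele, Ifeoma.
Ebele is living and takes 3/40.
Ifeoma is living and takes 3/40.
Obafemi predeceased; the 3/20 allotted to Obafemi's branch passes to Obafemi's issue by representation.
The 3/20 is divided into 2 equal shares of 3/40 among Bankole, Temitope.
Bankole is living and takes 3/40.
Temitope predeceased; the 3/40 allotted to Temitope's branch passes to Temitope's issue by representation.
The 3/40 is divided into 3 equal shares of 1/40 among Kehinde, Ngozi, Folake.
Kehinde is living and takes 1/40.
Ngozi is living and takes 1/40.
Folake predeceased; the 1/40 allotted to Folake's branch passes to Folake's issue by representation.
The 1/40 is divided into 4 equal shares of 1/160 among Chidinma, Uzoma, Adaeze, Chukwudi.
Chidinma is living and takes 1/160.
Uzoma is living and takes 1/160.
Adaeze is living and takes 1/160.
Chukwudi is living and takes 1/160.
Zainab is living and takes 3/20.

Adaeze 1/160; Bankole 3/40; Chidinma 1/160; Chukwudi 1/160; Dayo 3/20; Ebele 3/40; Gbenga 2/5; Ifeoma 3/40; Kehinde 1/40; Ngozi 1/40; Uzoma 1/160; Zainab 3/20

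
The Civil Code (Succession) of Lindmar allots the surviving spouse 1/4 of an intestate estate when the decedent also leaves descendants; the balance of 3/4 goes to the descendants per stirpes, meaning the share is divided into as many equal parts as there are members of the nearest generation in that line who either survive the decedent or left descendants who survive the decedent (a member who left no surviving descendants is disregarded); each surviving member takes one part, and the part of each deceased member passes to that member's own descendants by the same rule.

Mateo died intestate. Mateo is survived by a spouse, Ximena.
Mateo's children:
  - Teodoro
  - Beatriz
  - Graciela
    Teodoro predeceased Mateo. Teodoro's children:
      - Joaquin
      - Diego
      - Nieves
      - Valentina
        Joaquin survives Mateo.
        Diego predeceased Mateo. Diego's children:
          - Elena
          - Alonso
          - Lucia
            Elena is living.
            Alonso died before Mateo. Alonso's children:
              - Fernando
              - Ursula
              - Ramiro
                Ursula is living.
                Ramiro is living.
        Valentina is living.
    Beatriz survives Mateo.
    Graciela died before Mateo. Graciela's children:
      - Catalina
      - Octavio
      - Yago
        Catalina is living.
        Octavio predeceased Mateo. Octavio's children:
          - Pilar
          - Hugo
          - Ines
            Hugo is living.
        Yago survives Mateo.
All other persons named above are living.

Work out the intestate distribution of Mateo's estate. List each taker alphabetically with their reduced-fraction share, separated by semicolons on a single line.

Ximena, as surviving spouse, takes 1/4.
The remaining 3/4 passes to Mateo's descendants per stirpes.
The 3/4 is divided into 3 equal shares of 1/4 among Teodoro, Beatriz, Graciela.
Teodoro predeceased; the 1/4 allotted to Teodoro's branch passes to Teodoro's issue by representation.
The 1/4 is divided into 4 equal shares of 1/16 among Joaquin, Diego, Nieves, Valentina.
Joaquin is living and takes 1/16.
Diego predeceased; the 1/16 allotted to Diego's branch passes to Diego's issue by representation.
The 1/16 is divided into 3 equal shares of 1/48 among Elena, Alonso, Lucia.
Elena is living and takes 1/48.
Alonso predeceased; the 1/48 allotted to Alonso's branch passes to Alonso's issue by representation.
The 1/48 is divided into 3 equal shares of 1/144 among Fernando, Ursula, Ramiro.
Fernando is living and takes 1/144.
Ursula is living and takes 1/144.
Ramiro is living and takes 1/144.
Lucia is living and takes 1/48.
Nieves is living and takes 1/16.
Valentina is living and takes 1/16.
Beatriz is living and takes 1/4.
Graciela predeceased; the 1/4 allotted to Graciela's branch passes to Graciela's issue by representation.
The 1/4 is divided into 3 equal shares of 1/12 among Catalina, Octavio, Yago.
Catalina is living and takes 1/12.
Octavio predeceased; the 1/12 allotted to Octavio's branch passes to Octavio's issue by representation.
The 1/12 is divided into 3 equal shares of 1/36 among Pilar, Hugo, Ines.
Pilar is living and takes 1/36.
Hugo is living and takes 1/36.
Ines is living and takes 1/36.
Yago is living and takes 1/12.

Beatriz 1/4; Catalina 1/12; Elena 1/48; Fernando 1/144; Hugo 1/36; Ines 1/36; Joaquin 1/16; Lucia 1/48; Nieves 1/16; Pilar 1/36; Ramiro 1/144; Ursula 1/144; Valentina 1/16; Ximena 1/4; Yago 1/12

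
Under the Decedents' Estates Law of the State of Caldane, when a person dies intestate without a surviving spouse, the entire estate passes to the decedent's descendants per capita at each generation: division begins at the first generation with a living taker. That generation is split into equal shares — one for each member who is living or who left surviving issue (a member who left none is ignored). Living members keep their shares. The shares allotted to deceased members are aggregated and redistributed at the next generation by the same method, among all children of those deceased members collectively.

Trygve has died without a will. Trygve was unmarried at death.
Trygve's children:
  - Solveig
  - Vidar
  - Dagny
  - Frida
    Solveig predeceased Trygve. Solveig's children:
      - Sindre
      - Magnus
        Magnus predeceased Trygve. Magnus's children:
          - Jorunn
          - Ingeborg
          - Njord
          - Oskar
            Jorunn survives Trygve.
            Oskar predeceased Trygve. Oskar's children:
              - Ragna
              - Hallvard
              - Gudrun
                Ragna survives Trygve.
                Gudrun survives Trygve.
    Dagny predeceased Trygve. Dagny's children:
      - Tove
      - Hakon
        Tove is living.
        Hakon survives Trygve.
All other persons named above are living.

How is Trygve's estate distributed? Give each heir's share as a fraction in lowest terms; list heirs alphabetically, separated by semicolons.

Frida 1/4; Gudrun 1/96; Hakon 1/8; Hallvard 1/96; Ingeborg 1/32; Jorunn 1/32; Njord 1/32; Ragna 1/96; Sindre 1/8; Tove 1/8; Vidar 1/4

There is no surviving spouse, so the entire estate passes to Trygve's descendants per capita at each generation.
At generation 1 (Solveig, Vidar, Dagny, Frida) there are 4 shares of (1)/4 = 1/4 each.
Living: Vidar and Frida — each takes 1/4.
Deceased: Solveig and Dagny. Their combined 1/2 is pooled and carried to generation 2.
At generation 2 (Sindre, Magnus, Tove, Hakon) there are 4 shares of (1/2)/4 = 1/8 each.
Living: Sindre, Tove, and Hakon — each takes 1/8.
Deceased: Magnus. That 1/8 share is carried to generation 3.
At generation 3 (Jorunn, Ingeborg, Njord, Oskar) there are 4 shares of (1/8)/4 = 1/32 each.
Living: Jorunn, Ingeborg, and Njord — each takes 1/32.
Deceased: Oskar. That 1/32 share is carried to generation 4.
At generation 4 (Ragna, Hallvard, Gudrun) there are 3 shares of (1/32)/3 = 1/96 each.
Living: Ragna, Hallvard, and Gudrun — each takes 1/96.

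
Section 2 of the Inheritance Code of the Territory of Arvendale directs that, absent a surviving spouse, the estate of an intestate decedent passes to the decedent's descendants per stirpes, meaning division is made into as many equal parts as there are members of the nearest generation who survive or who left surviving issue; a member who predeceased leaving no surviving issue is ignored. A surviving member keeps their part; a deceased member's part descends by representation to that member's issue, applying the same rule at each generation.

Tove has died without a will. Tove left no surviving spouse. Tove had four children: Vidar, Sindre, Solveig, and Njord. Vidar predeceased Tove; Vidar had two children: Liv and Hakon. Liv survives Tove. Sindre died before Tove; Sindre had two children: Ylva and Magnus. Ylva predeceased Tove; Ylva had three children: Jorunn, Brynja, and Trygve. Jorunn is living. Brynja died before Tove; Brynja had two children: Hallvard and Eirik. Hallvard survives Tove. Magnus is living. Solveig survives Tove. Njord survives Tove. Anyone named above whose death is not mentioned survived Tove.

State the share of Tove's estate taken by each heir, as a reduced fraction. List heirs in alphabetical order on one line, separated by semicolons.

There is no surviving spouse, so the entire estate passes to Tove's descendants per stirpes.
The estate is divided into 4 equal shares of 1/4 among Vidar, Sindre, Solveig, Njord.
Vidar predeceased; the 1/4 allotted to Vidar's branch passes to Vidar's issue by representation.
The 1/4 is divided into 2 equal shares of 1/8 among Liv, Hakon.
Liv is living and takes 1/8.
Hakon is living and takes 1/8.
Sindre predeceased; the 1/4 allotted to Sindre's branch passes to Sindre's issue by representation.
The 1/4 is divided into 2 equal shares of 1/8 among Ylva, Magnus.
Ylva predeceased; the 1/8 allotted to Ylva's branch passes to Ylva's issue by representation.
The 1/8 is divided into 3 equal shares of 1/24 among Jorunn, Brynja, Trygve.
Jorunn is living and takes 1/24.
Brynja predeceased; the 1/24 allotted to Brynja's branch passes to Brynja's issue by representation.
The 1/24 is divided into 2 equal shares of 1/48 among Hallvard, Eirik.
Hallvard is living and takes 1/48.
Eirik is living and takes 1/48.
Trygve is living and takes 1/24.
Magnus is living and takes 1/8.
Solveig is living and takes 1/4.
Njord is living and takes 1/4.

Eirik 1/48; Hakon 1/8; Hallvard 1/48; Jorunn 1/24; Liv 1/8; Magnus 1/8; Njord 1/4; Solveig 1/4; Trygve 1/24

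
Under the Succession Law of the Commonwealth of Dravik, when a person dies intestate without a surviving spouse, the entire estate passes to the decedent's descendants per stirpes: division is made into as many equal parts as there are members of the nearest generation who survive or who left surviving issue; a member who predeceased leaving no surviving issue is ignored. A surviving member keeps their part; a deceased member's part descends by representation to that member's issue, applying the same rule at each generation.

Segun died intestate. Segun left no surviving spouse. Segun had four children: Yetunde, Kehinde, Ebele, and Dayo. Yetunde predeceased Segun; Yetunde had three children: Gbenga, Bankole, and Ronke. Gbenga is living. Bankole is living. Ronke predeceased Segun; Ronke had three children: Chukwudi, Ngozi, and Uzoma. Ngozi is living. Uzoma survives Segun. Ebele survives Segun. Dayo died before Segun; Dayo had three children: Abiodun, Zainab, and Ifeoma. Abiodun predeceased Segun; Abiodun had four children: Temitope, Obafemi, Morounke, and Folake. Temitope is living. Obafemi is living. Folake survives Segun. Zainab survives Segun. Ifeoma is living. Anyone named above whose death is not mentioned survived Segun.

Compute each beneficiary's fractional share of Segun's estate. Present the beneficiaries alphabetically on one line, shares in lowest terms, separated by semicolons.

There is no surviving spouse, so the entire estate passes to Segun's descendants per stirpes.
The estate is divided into 4 equal shares of 1/4 among Yetunde, Kehinde, Ebele, Dayo.
Yetunde predeceased; the 1/4 allotted to Yetunde's branch passes to Yetunde's issue by representation.
The 1/4 is divided into 3 equal shares of 1/12 among Gbenga, Bankole, Ronke.
Gbenga is living and takes 1/12.
Bankole is living and takes 1/12.
Ronke predeceased; the 1/12 allotted to Ronke's branch passes to Ronke's issue by representation.
The 1/12 is divided into 3 equal shares of 1/36 among Chukwudi, Ngozi, Uzoma.
Chukwudi is living and takes 1/36.
Ngozi is living and takes 1/36.
Uzoma is living and takes 1/36.
Kehinde is living and takes 1/4.
Ebele is living and takes 1/4.
Dayo predeceased; the 1/4 allotted to Dayo's branch passes to Dayo's issue by representation.
The 1/4 is divided into 3 equal shares of 1/12 among Abiodun, Zainab, Ifeoma.
Abiodun predeceased; the 1/12 allotted to Abiodun's branch passes to Abiodun's issue by representation.
The 1/12 is divided into 4 equal shares of 1/48 among Temitope, Obafemi, Morounke, Folake.
Temitope is living and takes 1/48.
Obafemi is living and takes 1/48.
Morounke is living and takes 1/48.
Folake is living and takes 1/48.
Zainab is living and takes 1/12.
Ifeoma is living and takes 1/12.

Bankole 1/12; Chukwudi 1/36; Ebele 1/4; Folake 1/48; Gbenga 1/12; Ifeoma 1/12; Kehinde 1/4; Morounke 1/48; Ngozi 1/36; Obafemi 1/48; Temitope 1/48; Uzoma 1/36; Zainab 1/12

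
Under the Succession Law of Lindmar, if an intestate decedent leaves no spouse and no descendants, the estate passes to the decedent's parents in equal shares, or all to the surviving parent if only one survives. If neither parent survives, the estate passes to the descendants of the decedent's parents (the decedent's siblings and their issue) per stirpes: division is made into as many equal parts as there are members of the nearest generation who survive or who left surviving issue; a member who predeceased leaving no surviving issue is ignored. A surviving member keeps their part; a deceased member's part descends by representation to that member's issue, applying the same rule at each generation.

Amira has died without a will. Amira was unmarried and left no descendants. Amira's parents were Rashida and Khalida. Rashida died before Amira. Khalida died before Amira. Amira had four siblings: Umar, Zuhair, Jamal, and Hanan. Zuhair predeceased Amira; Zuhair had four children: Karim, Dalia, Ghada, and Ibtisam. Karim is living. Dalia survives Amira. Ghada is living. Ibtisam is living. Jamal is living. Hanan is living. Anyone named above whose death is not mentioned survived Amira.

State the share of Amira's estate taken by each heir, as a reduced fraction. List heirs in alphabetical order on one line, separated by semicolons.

Dalia 1/16; Ghada 1/16; Hanan 1/4; Ibtisam 1/16; Jamal 1/4; Karim 1/16; Umar 1/4

Neither parent survives and there are no descendants, so the estate passes to Amira's siblings and their issue per stirpes.
The estate is divided into 4 equal shares of 1/4 among Umar, Zuhair, Jamal, Hanan.
Umar is living and takes 1/4.
Zuhair predeceased; the 1/4 allotted to Zuhair's branch passes to Zuhair's issue by representation.
The 1/4 is divided into 4 equal shares of 1/16 among Karim, Dalia, Ghada, Ibtisam.
Karim is living and takes 1/16.
Dalia is living and takes 1/16.
Ghada is living and takes 1/16.
Ibtisam is living and takes 1/16.
Jamal is living and takes 1/4.
Hanan is living and takes 1/4.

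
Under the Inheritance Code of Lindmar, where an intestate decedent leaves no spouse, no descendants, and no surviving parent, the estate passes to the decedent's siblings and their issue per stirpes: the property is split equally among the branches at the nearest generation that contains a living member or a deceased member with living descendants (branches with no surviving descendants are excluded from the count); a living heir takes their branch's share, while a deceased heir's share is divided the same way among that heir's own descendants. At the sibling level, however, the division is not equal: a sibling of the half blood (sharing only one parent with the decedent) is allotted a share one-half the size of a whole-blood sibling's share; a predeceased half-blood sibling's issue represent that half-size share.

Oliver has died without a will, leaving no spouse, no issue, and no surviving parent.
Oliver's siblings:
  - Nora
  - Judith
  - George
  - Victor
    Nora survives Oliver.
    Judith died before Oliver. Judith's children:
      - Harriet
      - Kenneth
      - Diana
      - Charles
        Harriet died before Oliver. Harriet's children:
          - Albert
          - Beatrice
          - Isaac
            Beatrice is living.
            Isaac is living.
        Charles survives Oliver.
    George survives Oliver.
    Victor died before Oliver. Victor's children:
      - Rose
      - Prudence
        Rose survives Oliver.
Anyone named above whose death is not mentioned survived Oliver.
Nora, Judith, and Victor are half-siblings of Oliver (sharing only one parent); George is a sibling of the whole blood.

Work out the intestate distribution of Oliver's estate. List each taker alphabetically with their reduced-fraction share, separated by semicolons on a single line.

Albert 1/60; Beatrice 1/60; Charles 1/20; Diana 1/20; George 2/5; Isaac 1/60; Kenneth 1/20; Nora 1/5; Prudence 1/10; Rose 1/10

No spouse, descendants, or parent survives, so the estate passes to Oliver's siblings per stirpes.
Half-blood siblings count for one-half the weight of whole-blood siblings at the initial division.
Dividing 1 in proportion to weights (total weight 5/2): Nora (weight 1/2) → 1/5; Judith (weight 1/2) → 1/5; George (weight 1) → 2/5; Victor (weight 1/2) → 1/5.
Nora is living and takes 1/5.
Judith predeceased; the 1/5 allotted to Judith's branch passes to Judith's issue by representation.
The 1/5 is divided into 4 equal shares of 1/20 among Harriet, Kenneth, Diana, Charles.
Harriet predeceased; the 1/20 allotted to Harriet's branch passes to Harriet's issue by representation.
The 1/20 is divided into 3 equal shares of 1/60 among Albert, Beatrice, Isaac.
Albert is living and takes 1/60.
Beatrice is living and takes 1/60.
Isaac is living and takes 1/60.
Kenneth is living and takes 1/20.
Diana is living and takes 1/20.
Charles is living and takes 1/20.
George is living and takes 2/5.
Victor predeceased; the 1/5 allotted to Victor's branch passes to Victor's issue by representation.
The 1/5 is divided into 2 equal shares of 1/10 among Rose, Prudence.
Rose is living and takes 1/10.
Prudence is living and takes 1/10.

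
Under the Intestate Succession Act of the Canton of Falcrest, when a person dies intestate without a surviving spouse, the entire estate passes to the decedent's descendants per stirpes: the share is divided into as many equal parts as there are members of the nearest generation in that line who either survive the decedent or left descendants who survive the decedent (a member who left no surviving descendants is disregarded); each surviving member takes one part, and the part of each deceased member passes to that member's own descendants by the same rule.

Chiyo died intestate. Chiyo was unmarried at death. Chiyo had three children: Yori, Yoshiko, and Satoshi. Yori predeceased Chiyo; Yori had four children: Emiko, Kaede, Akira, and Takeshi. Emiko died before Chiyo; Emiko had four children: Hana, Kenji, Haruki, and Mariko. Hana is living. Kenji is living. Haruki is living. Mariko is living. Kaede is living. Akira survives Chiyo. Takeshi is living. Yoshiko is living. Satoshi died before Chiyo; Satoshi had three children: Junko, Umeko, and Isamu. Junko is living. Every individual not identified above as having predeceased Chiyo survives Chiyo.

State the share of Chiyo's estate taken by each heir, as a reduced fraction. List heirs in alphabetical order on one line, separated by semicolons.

Akira 1/12; Hana 1/48; Haruki 1/48; Isamu 1/9; Junko 1/9; Kaede 1/12; Kenji 1/48; Mariko 1/48; Takeshi 1/12; Umeko 1/9; Yoshiko 1/3

There is no surviving spouse, so the entire estate passes to Chiyo's descendants per stirpes.
The estate is divided into 3 equal shares of 1/3 among Yori, Yoshiko, Satoshi.
Yori predeceased; the 1/3 allotted to Yori's branch passes to Yori's issue by representation.
The 1/3 is divided into 4 equal shares of 1/12 among Emiko, Kaede, Akira, Takeshi.
Emiko predeceased; the 1/12 allotted to Emiko's branch passes to Emiko's issue by representation.
The 1/12 is divided into 4 equal shares of 1/48 among Hana, Kenji, Haruki, Mariko.
Hana is living and takes 1/48.
Kenji is living and takes 1/48.
Haruki is living and takes 1/48.
Mariko is living and takes 1/48.
Kaede is living and takes 1/12.
Akira is living and takes 1/12.
Takeshi is living and takes 1/12.
Yoshiko is living and takes 1/3.
Satoshi predeceased; the 1/3 allotted to Satoshi's branch passes to Satoshi's issue by representation.
The 1/3 is divided into 3 equal shares of 1/9 among Junko, Umeko, Isamu.
Junko is living and takes 1/9.
Umeko is living and takes 1/9.
Isamu is living and takes 1/9.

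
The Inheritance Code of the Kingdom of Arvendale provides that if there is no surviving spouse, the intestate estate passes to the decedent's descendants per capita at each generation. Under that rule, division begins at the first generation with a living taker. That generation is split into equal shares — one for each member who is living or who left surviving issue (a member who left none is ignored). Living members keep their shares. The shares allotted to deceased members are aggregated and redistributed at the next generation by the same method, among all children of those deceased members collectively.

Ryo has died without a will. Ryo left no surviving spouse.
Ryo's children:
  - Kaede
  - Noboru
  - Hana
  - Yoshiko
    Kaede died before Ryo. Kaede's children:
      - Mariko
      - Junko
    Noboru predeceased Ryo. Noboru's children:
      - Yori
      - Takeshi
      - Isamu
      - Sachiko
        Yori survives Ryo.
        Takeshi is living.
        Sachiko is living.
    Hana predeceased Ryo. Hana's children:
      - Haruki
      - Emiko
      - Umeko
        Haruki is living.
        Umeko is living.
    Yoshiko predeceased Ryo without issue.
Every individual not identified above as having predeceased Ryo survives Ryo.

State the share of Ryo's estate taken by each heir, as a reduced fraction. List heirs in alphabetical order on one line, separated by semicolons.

There is no surviving spouse, so the entire estate passes to Ryo's descendants per capita at each generation.
No one at generation 1 (Kaede, Noboru, Hana) is living; moving to the next generation.
At generation 2 (Mariko, Junko, Yori, Takeshi, Isamu, Sachiko, Haruki, Emiko, Umeko) there are 9 shares of (1)/9 = 1/9 each.
Living: Mariko, Junko, Yori, Takeshi, Isamu, Sachiko, Haruki, Emiko, and Umeko — each takes 1/9.

Emiko 1/9; Haruki 1/9; Isamu 1/9; Junko 1/9; Mariko 1/9; Sachiko 1/9; Takeshi 1/9; Umeko 1/9; Yori 1/9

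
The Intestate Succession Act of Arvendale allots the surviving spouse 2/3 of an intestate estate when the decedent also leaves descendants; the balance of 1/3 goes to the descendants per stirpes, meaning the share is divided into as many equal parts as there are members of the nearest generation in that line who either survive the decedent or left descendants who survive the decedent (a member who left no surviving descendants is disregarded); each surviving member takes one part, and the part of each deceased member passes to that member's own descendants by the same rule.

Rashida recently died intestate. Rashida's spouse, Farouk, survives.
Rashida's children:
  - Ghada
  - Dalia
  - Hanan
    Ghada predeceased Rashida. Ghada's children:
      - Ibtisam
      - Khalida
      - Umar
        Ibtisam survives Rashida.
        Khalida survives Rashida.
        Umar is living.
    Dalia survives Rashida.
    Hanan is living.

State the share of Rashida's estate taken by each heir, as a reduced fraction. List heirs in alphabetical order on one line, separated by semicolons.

Dalia 1/9; Farouk 2/3; Hanan 1/9; Ibtisam 1/27; Khalida 1/27; Umar 1/27

Farouk, as surviving spouse, takes 2/3.
The remaining 1/3 passes to Rashida's descendants per stirpes.
The 1/3 is divided into 3 equal shares of 1/9 among Ghada, Dalia, Hanan.
Ghada predeceased; the 1/9 allotted to Ghada's branch passes to Ghada's issue by representation.
The 1/9 is divided into 3 equal shares of 1/27 among Ibtisam, Khalida, Umar.
Ibtisam is living and takes 1/27.
Khalida is living and takes 1/27.
Umar is living and takes 1/27.
Dalia is living and takes 1/9.
Hanan is living and takes 1/9.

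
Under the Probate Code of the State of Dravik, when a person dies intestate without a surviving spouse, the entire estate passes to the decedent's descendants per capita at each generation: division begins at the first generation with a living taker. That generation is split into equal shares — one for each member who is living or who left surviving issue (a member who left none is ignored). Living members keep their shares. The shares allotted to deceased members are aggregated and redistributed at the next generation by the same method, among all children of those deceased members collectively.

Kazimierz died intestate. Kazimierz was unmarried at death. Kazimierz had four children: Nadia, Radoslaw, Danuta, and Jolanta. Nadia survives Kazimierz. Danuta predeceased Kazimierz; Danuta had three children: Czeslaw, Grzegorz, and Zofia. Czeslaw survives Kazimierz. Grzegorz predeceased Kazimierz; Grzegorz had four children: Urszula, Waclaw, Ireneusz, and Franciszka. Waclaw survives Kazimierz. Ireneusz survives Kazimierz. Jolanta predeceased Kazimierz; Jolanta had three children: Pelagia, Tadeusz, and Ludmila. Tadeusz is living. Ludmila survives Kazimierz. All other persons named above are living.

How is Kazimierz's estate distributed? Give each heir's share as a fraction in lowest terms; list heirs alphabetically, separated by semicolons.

There is no surviving spouse, so the entire estate passes to Kazimierz's descendants per capita at each generation.
At generation 1 (Nadia, Radoslaw, Danuta, Jolanta) there are 4 shares of (1)/4 = 1/4 each.
Living: Nadia and Radoslaw — each takes 1/4.
Deceased: Danuta and Jolanta. Their combined 1/2 is pooled and carried to generation 2.
At generation 2 (Czeslaw, Grzegorz, Zofia, Pelagia, Tadeusz, Ludmila) there are 6 shares of (1/2)/6 = 1/12 each.
Living: Czeslaw, Zofia, Pelagia, Tadeusz, and Ludmila — each takes 1/12.
Deceased: Grzegorz. That 1/12 share is carried to generation 3.
At generation 3 (Urszula, Waclaw, Ireneusz, Franciszka) there are 4 shares of (1/12)/4 = 1/48 each.
Living: Urszula, Waclaw, Ireneusz, and Franciszka — each takes 1/48.

Czeslaw 1/12; Franciszka 1/48; Ireneusz 1/48; Ludmila 1/12; Nadia 1/4; Pelagia 1/12; Radoslaw 1/4; Tadeusz 1/12; Urszula 1/48; Waclaw 1/48; Zofia 1/12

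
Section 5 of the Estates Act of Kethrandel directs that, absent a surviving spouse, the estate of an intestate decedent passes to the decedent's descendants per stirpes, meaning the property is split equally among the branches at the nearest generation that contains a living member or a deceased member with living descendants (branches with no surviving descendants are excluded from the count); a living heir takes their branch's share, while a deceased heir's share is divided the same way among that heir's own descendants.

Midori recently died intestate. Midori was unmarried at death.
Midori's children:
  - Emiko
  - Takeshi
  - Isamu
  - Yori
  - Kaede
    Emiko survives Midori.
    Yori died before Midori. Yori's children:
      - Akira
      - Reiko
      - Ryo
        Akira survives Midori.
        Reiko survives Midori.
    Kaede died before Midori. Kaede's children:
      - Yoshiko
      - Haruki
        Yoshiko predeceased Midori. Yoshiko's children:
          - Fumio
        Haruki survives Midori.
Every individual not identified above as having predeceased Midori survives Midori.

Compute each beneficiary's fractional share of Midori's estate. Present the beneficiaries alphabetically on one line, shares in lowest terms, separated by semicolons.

There is no surviving spouse, so the entire estate passes to Midori's descendants per stirpes.
The estate is divided into 5 equal shares of 1/5 among Emiko, Takeshi, Isamu, Yori, Kaede.
Emiko is living and takes 1/5.
Takeshi is living and takes 1/5.
Isamu is living and takes 1/5.
Yori predeceased; the 1/5 allotted to Yori's branch passes to Yori's issue by representation.
The 1/5 is divided into 3 equal shares of 1/15 among Akira, Reiko, Ryo.
Akira is living and takes 1/15.
Reiko is living and takes 1/15.
Ryo is living and takes 1/15.
Kaede predeceased; the 1/5 allotted to Kaede's branch passes to Kaede's issue by representation.
The 1/5 is divided into 2 equal shares of 1/10 among Yoshiko, Haruki.
Yoshiko predeceased; the 1/10 allotted to Yoshiko's branch passes to Yoshiko's issue by representation.
Fumio is the sole taker at this level and receives the full 1/10.
Haruki is living and takes 1/10.

Akira 1/15; Emiko 1/5; Fumio 1/10; Haruki 1/10; Isamu 1/5; Reiko 1/15; Ryo 1/15; Takeshi 1/5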